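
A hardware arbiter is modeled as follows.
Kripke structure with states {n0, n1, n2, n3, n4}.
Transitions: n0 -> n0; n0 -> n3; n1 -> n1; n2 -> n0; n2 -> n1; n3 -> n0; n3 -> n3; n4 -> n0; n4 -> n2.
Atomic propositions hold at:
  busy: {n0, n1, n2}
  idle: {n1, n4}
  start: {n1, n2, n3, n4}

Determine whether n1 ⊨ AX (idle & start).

Sat(idle & start) = {n1, n4}
Sat(AX (idle & start)) = {s : every successor in {n1, n4}} = {n1}
n1 ∈ Sat(AX (idle & start)) = {n1}, so the formula holds at n1.

Yes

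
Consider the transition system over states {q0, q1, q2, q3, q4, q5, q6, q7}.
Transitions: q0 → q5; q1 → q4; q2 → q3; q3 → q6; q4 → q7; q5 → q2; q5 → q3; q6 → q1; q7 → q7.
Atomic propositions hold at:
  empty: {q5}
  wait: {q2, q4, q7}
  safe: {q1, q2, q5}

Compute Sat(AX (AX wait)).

{q1, q4, q6, q7}

Sat(AX wait) = {s : every successor in {q2, q4, q7}} = {q1, q4, q7}
Sat(AX (AX wait)) = {s : every successor in {q1, q4, q7}} = {q1, q4, q6, q7}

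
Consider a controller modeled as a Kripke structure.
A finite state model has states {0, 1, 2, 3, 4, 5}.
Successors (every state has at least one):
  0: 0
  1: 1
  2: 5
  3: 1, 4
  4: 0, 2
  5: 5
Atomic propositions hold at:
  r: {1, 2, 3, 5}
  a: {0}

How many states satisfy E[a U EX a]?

2

Sat(EX a) = {s : some successor in {0}} = {0, 4}
E[a U EX a]: least fixpoint, start Z0 = Sat(EX a) = {0, 4}, add states in Sat(a) with some successor in Z. Already a fixed point.
Sat(E[a U EX a]) = {0, 4}
|Sat(E[a U EX a])| = |{0, 4}| = 2.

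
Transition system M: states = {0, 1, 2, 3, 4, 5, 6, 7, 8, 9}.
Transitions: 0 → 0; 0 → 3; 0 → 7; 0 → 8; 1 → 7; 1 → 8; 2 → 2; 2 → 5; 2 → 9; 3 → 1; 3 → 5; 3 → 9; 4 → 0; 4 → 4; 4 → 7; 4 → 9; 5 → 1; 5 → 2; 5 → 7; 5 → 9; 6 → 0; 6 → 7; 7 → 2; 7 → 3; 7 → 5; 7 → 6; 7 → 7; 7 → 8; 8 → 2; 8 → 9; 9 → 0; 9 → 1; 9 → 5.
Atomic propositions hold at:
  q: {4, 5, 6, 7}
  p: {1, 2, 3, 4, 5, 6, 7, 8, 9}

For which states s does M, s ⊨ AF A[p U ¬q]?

Sat(¬q) = {0, 1, 2, 3, 8, 9}
A[p U ¬q]: least fixpoint, start Z0 = Sat(¬q) = {0, 1, 2, 3, 8, 9}, add states in Sat(p) with every successor in Z. Already a fixed point.
Sat(A[p U ¬q]) = {0, 1, 2, 3, 8, 9}
AF A[p U ¬q]: least fixpoint, start Z0 = {0, 1, 2, 3, 8, 9}, add states with every successor in Z. Already a fixed point.
Sat(AF A[p U ¬q]) = {0, 1, 2, 3, 8, 9}

{0, 1, 2, 3, 8, 9}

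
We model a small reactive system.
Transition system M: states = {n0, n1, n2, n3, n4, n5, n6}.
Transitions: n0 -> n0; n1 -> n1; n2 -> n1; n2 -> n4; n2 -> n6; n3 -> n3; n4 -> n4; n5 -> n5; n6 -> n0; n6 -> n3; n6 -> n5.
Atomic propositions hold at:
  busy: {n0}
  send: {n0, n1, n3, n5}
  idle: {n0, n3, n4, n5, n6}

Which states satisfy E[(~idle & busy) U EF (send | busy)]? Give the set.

Sat(~idle) = {n1, n2}
Sat(~idle & busy) = ∅
Sat(send | busy) = {n0, n1, n3, n5}
EF (send | busy): least fixpoint, start Z0 = {n0, n1, n3, n5}, add states with some successor in Z. Z1 = {n0, n1, n2, n3, n5, n6}; fixed.
Sat(EF (send | busy)) = {n0, n1, n2, n3, n5, n6}
E[(~idle & busy) U EF (send | busy)]: least fixpoint, start Z0 = Sat(EF (send | busy)) = {n0, n1, n2, n3, n5, n6}, add states in Sat(~idle & busy) with some successor in Z. Already a fixed point.
Sat(E[(~idle & busy) U EF (send | busy)]) = {n0, n1, n2, n3, n5, n6}

{n0, n1, n2, n3, n5, n6}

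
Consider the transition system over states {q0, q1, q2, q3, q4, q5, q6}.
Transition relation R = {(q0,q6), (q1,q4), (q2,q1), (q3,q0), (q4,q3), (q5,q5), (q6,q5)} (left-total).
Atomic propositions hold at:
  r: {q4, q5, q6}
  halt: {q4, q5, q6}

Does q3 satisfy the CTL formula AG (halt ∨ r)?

No

Sat(halt ∨ r) = {q4, q5, q6}
AG (halt ∨ r): greatest fixpoint, start Z0 = {q4, q5, q6}, keep only states in Sat with every successor in Z. Z1 = {q5, q6}; fixed.
Sat(AG (halt ∨ r)) = {q5, q6}
q3 ∉ Sat(AG (halt ∨ r)) = {q5, q6}, so the formula does not hold at q3.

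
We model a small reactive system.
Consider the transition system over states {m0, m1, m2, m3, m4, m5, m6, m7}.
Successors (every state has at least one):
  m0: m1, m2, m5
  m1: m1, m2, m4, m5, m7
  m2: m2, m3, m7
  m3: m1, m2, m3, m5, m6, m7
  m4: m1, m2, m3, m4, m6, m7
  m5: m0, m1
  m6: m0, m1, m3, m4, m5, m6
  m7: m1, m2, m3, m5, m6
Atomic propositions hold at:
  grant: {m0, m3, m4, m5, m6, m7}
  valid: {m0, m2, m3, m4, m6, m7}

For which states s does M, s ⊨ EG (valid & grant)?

{m3, m4, m6, m7}

Sat(valid & grant) = {m0, m3, m4, m6, m7}
EG (valid & grant): greatest fixpoint, start Z0 = {m0, m3, m4, m6, m7}, keep only states in Sat with some successor in Z. Z1 = {m3, m4, m6, m7}; fixed.
Sat(EG (valid & grant)) = {m3, m4, m6, m7}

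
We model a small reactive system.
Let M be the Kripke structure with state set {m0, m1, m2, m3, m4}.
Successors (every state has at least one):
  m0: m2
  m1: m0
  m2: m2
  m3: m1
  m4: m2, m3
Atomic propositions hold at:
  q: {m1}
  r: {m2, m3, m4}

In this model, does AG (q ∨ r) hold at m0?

No

Sat(q ∨ r) = {m1, m2, m3, m4}
AG (q ∨ r): greatest fixpoint, start Z0 = {m1, m2, m3, m4}, keep only states in Sat with every successor in Z. Z1 = {m2, m3, m4}; Z2 = {m2, m4}; Z3 = {m2}; fixed.
Sat(AG (q ∨ r)) = {m2}
m0 ∉ Sat(AG (q ∨ r)) = {m2}, so the formula does not hold at m0.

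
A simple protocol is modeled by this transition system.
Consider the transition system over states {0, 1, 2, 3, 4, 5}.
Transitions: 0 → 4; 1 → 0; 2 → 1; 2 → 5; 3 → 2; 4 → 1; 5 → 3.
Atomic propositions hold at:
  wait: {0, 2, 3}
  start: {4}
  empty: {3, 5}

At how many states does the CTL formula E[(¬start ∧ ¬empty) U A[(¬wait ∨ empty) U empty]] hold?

Sat(¬start) = {0, 1, 2, 3, 5}
Sat(¬empty) = {0, 1, 2, 4}
Sat(¬start ∧ ¬empty) = {0, 1, 2}
Sat(¬wait) = {1, 4, 5}
Sat(¬wait ∨ empty) = {1, 3, 4, 5}
A[(¬wait ∨ empty) U empty]: least fixpoint, start Z0 = Sat(empty) = {3, 5}, add states in Sat(¬wait ∨ empty) with every successor in Z. Already a fixed point.
Sat(A[(¬wait ∨ empty) U empty]) = {3, 5}
E[(¬start ∧ ¬empty) U A[(¬wait ∨ empty) U empty]]: least fixpoint, start Z0 = Sat(A[(¬wait ∨ empty) U empty]) = {3, 5}, add states in Sat(¬start ∧ ¬empty) with some successor in Z. Z1 = {2, 3, 5}; fixed.
Sat(E[(¬start ∧ ¬empty) U A[(¬wait ∨ empty) U empty]]) = {2, 3, 5}
|Sat(E[(¬start ∧ ¬empty) U A[(¬wait ∨ empty) U empty]])| = |{2, 3, 5}| = 3.

3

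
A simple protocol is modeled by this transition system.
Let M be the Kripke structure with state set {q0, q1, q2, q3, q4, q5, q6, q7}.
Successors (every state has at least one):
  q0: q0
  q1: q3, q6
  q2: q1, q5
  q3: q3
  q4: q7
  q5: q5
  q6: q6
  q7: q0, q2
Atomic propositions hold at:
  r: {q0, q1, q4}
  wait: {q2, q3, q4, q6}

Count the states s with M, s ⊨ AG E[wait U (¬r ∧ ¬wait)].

1

Sat(¬r) = {q2, q3, q5, q6, q7}
Sat(¬wait) = {q0, q1, q5, q7}
Sat(¬r ∧ ¬wait) = {q5, q7}
E[wait U (¬r ∧ ¬wait)]: least fixpoint, start Z0 = Sat((¬r ∧ ¬wait)) = {q5, q7}, add states in Sat(wait) with some successor in Z. Z1 = {q2, q4, q5, q7}; fixed.
Sat(E[wait U (¬r ∧ ¬wait)]) = {q2, q4, q5, q7}
AG E[wait U (¬r ∧ ¬wait)]: greatest fixpoint, start Z0 = {q2, q4, q5, q7}, keep only states in Sat with every successor in Z. Z1 = {q4, q5}; Z2 = {q5}; fixed.
Sat(AG E[wait U (¬r ∧ ¬wait)]) = {q5}
|Sat(AG E[wait U (¬r ∧ ¬wait)])| = |{q5}| = 1.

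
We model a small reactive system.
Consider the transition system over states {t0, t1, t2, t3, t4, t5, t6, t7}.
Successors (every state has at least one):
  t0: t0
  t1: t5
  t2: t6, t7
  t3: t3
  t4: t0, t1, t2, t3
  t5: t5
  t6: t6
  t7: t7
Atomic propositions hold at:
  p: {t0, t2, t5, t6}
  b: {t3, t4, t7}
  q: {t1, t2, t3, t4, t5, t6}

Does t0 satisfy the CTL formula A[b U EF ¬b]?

Yes

Sat(¬b) = {t0, t1, t2, t5, t6}
EF ¬b: least fixpoint, start Z0 = {t0, t1, t2, t5, t6}, add states with some successor in Z. Z1 = {t0, t1, t2, t4, t5, t6}; fixed.
Sat(EF ¬b) = {t0, t1, t2, t4, t5, t6}
A[b U EF ¬b]: least fixpoint, start Z0 = Sat(EF ¬b) = {t0, t1, t2, t4, t5, t6}, add states in Sat(b) with every successor in Z. Already a fixed point.
Sat(A[b U EF ¬b]) = {t0, t1, t2, t4, t5, t6}
t0 ∈ Sat(A[b U EF ¬b]) = {t0, t1, t2, t4, t5, t6}, so the formula holds at t0.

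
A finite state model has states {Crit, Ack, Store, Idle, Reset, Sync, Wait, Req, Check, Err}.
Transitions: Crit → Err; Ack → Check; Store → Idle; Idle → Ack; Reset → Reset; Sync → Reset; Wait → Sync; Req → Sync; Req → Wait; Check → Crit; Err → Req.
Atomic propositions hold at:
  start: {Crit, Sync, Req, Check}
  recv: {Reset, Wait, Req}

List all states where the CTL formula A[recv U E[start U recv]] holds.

{Reset, Sync, Wait, Req}

E[start U recv]: least fixpoint, start Z0 = Sat(recv) = {Reset, Wait, Req}, add states in Sat(start) with some successor in Z. Z1 = {Reset, Sync, Wait, Req}; fixed.
Sat(E[start U recv]) = {Reset, Sync, Wait, Req}
A[recv U E[start U recv]]: least fixpoint, start Z0 = Sat(E[start U recv]) = {Reset, Sync, Wait, Req}, add states in Sat(recv) with every successor in Z. Already a fixed point.
Sat(A[recv U E[start U recv]]) = {Reset, Sync, Wait, Req}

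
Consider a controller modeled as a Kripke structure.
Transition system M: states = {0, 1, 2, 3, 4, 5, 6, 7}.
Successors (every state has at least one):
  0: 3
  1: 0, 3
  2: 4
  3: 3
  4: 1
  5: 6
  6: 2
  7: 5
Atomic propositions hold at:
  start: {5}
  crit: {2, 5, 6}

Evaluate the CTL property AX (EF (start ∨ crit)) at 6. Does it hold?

Sat(start ∨ crit) = {2, 5, 6}
EF (start ∨ crit): least fixpoint, start Z0 = {2, 5, 6}, add states with some successor in Z. Z1 = {2, 5, 6, 7}; fixed.
Sat(EF (start ∨ crit)) = {2, 5, 6, 7}
Sat(AX (EF (start ∨ crit))) = {s : every successor in {2, 5, 6, 7}} = {5, 6, 7}
6 ∈ Sat(AX (EF (start ∨ crit))) = {5, 6, 7}, so the formula holds at 6.

Yes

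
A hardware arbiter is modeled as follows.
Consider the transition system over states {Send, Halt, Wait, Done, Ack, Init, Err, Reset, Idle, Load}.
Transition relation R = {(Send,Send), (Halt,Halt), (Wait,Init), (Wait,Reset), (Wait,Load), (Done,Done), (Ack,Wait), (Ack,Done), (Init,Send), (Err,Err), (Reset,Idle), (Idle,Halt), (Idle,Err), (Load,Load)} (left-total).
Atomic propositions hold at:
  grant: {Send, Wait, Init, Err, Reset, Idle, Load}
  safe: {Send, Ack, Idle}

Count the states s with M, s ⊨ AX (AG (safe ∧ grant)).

Sat(safe ∧ grant) = {Send, Idle}
AG (safe ∧ grant): greatest fixpoint, start Z0 = {Send, Idle}, keep only states in Sat with every successor in Z. Z1 = {Send}; fixed.
Sat(AG (safe ∧ grant)) = {Send}
Sat(AX (AG (safe ∧ grant))) = {s : every successor in {Send}} = {Send, Init}
|Sat(AX (AG (safe ∧ grant)))| = |{Send, Init}| = 2.

2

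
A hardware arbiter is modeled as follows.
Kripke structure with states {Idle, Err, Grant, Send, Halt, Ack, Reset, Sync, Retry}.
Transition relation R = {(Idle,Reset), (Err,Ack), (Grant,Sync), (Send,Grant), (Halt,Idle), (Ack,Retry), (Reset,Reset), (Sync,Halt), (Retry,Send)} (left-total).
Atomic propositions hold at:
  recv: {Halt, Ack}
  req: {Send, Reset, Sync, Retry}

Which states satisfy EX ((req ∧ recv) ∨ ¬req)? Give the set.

{Err, Send, Halt, Sync}

Sat(req ∧ recv) = ∅
Sat(¬req) = {Idle, Err, Grant, Halt, Ack}
Sat((req ∧ recv) ∨ ¬req) = {Idle, Err, Grant, Halt, Ack}
Sat(EX ((req ∧ recv) ∨ ¬req)) = {s : some successor in {Idle, Err, Grant, Halt, Ack}} = {Err, Send, Halt, Sync}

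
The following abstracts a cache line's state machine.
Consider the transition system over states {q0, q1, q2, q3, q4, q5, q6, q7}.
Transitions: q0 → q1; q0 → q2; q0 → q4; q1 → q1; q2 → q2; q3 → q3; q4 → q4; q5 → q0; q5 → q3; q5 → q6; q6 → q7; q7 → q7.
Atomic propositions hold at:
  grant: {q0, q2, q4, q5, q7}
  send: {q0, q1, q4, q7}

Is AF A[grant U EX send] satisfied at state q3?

Sat(EX send) = {s : some successor in {q0, q1, q4, q7}} = {q0, q1, q4, q5, q6, q7}
A[grant U EX send]: least fixpoint, start Z0 = Sat(EX send) = {q0, q1, q4, q5, q6, q7}, add states in Sat(grant) with every successor in Z. Already a fixed point.
Sat(A[grant U EX send]) = {q0, q1, q4, q5, q6, q7}
AF A[grant U EX send]: least fixpoint, start Z0 = {q0, q1, q4, q5, q6, q7}, add states with every successor in Z. Already a fixed point.
Sat(AF A[grant U EX send]) = {q0, q1, q4, q5, q6, q7}
q3 ∉ Sat(AF A[grant U EX send]) = {q0, q1, q4, q5, q6, q7}, so the formula does not hold at q3.

No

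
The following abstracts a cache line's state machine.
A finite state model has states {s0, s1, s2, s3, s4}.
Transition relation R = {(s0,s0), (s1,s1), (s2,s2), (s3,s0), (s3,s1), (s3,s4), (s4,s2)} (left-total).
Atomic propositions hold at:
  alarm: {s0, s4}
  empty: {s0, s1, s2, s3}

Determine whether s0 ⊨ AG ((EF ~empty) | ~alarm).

Sat(~empty) = {s4}
EF ~empty: least fixpoint, start Z0 = {s4}, add states with some successor in Z. Z1 = {s3, s4}; fixed.
Sat(EF ~empty) = {s3, s4}
Sat(~alarm) = {s1, s2, s3}
Sat((EF ~empty) | ~alarm) = {s1, s2, s3, s4}
AG ((EF ~empty) | ~alarm): greatest fixpoint, start Z0 = {s1, s2, s3, s4}, keep only states in Sat with every successor in Z. Z1 = {s1, s2, s4}; fixed.
Sat(AG ((EF ~empty) | ~alarm)) = {s1, s2, s4}
s0 ∉ Sat(AG ((EF ~empty) | ~alarm)) = {s1, s2, s4}, so the formula does not hold at s0.

No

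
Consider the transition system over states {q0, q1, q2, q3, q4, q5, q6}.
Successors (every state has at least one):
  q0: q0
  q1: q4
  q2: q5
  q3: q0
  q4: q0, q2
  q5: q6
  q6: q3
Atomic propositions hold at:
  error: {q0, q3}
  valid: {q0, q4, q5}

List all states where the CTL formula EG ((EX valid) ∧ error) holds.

Sat(EX valid) = {s : some successor in {q0, q4, q5}} = {q0, q1, q2, q3, q4}
Sat((EX valid) ∧ error) = {q0, q3}
EG ((EX valid) ∧ error): greatest fixpoint, start Z0 = {q0, q3}, keep only states in Sat with some successor in Z. Already a fixed point.
Sat(EG ((EX valid) ∧ error)) = {q0, q3}

{q0, q3}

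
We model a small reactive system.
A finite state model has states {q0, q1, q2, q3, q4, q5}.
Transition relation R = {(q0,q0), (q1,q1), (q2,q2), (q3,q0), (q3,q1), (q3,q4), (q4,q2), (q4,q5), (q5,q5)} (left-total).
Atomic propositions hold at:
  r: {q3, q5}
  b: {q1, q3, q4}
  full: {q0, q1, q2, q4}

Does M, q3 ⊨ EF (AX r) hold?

Sat(AX r) = {s : every successor in {q3, q5}} = {q5}
EF (AX r): least fixpoint, start Z0 = {q5}, add states with some successor in Z. Z1 = {q4, q5}; Z2 = {q3, q4, q5}; fixed.
Sat(EF (AX r)) = {q3, q4, q5}
q3 ∈ Sat(EF (AX r)) = {q3, q4, q5}, so the formula holds at q3.

Yes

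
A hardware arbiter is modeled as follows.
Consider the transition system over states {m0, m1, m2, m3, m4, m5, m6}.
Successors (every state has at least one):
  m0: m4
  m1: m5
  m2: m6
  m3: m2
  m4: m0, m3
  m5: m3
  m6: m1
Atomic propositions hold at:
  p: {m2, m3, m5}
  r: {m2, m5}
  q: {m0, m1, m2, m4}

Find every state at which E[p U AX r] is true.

Sat(AX r) = {s : every successor in {m2, m5}} = {m1, m3}
E[p U AX r]: least fixpoint, start Z0 = Sat(AX r) = {m1, m3}, add states in Sat(p) with some successor in Z. Z1 = {m1, m3, m5}; fixed.
Sat(E[p U AX r]) = {m1, m3, m5}

{m1, m3, m5}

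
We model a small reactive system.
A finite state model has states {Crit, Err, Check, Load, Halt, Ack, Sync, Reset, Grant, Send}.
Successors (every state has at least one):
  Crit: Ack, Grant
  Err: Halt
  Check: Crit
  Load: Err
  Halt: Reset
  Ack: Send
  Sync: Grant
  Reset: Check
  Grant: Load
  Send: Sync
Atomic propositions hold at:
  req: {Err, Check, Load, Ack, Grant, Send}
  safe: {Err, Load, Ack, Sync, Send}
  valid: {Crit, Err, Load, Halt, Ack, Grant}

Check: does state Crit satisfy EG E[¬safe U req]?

Yes

Sat(¬safe) = {Crit, Check, Halt, Reset, Grant}
E[¬safe U req]: least fixpoint, start Z0 = Sat(req) = {Err, Check, Load, Ack, Grant, Send}, add states in Sat(¬safe) with some successor in Z. Z1 = {Crit, Err, Check, Load, Ack, Reset, Grant, Send}; Z2 = {Crit, Err, Check, Load, Halt, Ack, Reset, Grant, Send}; fixed.
Sat(E[¬safe U req]) = {Crit, Err, Check, Load, Halt, Ack, Reset, Grant, Send}
EG E[¬safe U req]: greatest fixpoint, start Z0 = {Crit, Err, Check, Load, Halt, Ack, Reset, Grant, Send}, keep only states in Sat with some successor in Z. Z1 = {Crit, Err, Check, Load, Halt, Ack, Reset, Grant}; Z2 = {Crit, Err, Check, Load, Halt, Reset, Grant}; fixed.
Sat(EG E[¬safe U req]) = {Crit, Err, Check, Load, Halt, Reset, Grant}
Crit ∈ Sat(EG E[¬safe U req]) = {Crit, Err, Check, Load, Halt, Reset, Grant}, so the formula holds at Crit.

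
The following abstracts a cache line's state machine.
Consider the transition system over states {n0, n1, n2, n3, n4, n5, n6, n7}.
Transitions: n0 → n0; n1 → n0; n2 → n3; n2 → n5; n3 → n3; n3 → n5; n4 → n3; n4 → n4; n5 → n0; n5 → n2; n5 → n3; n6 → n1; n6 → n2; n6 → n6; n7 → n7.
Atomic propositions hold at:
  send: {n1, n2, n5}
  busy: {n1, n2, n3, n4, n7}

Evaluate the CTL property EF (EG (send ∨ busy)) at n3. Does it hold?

Yes

Sat(send ∨ busy) = {n1, n2, n3, n4, n5, n7}
EG (send ∨ busy): greatest fixpoint, start Z0 = {n1, n2, n3, n4, n5, n7}, keep only states in Sat with some successor in Z. Z1 = {n2, n3, n4, n5, n7}; fixed.
Sat(EG (send ∨ busy)) = {n2, n3, n4, n5, n7}
EF (EG (send ∨ busy)): least fixpoint, start Z0 = {n2, n3, n4, n5, n7}, add states with some successor in Z. Z1 = {n2, n3, n4, n5, n6, n7}; fixed.
Sat(EF (EG (send ∨ busy))) = {n2, n3, n4, n5, n6, n7}
n3 ∈ Sat(EF (EG (send ∨ busy))) = {n2, n3, n4, n5, n6, n7}, so the formula holds at n3.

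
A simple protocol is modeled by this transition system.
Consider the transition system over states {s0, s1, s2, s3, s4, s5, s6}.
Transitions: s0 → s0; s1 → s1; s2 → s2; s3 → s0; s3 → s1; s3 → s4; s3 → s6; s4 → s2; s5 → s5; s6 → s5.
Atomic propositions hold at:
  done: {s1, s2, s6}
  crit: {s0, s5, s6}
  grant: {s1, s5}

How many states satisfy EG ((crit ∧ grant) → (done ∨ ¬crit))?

5

Sat(crit ∧ grant) = {s5}
Sat(¬crit) = {s1, s2, s3, s4}
Sat(done ∨ ¬crit) = {s1, s2, s3, s4, s6}
Sat((crit ∧ grant) → (done ∨ ¬crit)) = {s0, s1, s2, s3, s4, s6}
EG ((crit ∧ grant) → (done ∨ ¬crit)): greatest fixpoint, start Z0 = {s0, s1, s2, s3, s4, s6}, keep only states in Sat with some successor in Z. Z1 = {s0, s1, s2, s3, s4}; fixed.
Sat(EG ((crit ∧ grant) → (done ∨ ¬crit))) = {s0, s1, s2, s3, s4}
|Sat(EG ((crit ∧ grant) → (done ∨ ¬crit)))| = |{s0, s1, s2, s3, s4}| = 5.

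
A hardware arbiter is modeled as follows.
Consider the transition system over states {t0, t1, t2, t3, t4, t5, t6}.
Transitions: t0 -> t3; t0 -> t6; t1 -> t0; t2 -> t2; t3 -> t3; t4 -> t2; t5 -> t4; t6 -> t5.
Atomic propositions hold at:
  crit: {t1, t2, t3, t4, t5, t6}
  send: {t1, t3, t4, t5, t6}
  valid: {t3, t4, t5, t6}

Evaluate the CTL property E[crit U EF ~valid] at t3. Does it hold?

Sat(~valid) = {t0, t1, t2}
EF ~valid: least fixpoint, start Z0 = {t0, t1, t2}, add states with some successor in Z. Z1 = {t0, t1, t2, t4}; Z2 = {t0, t1, t2, t4, t5}; Z3 = {t0, t1, t2, t4, t5, t6}; fixed.
Sat(EF ~valid) = {t0, t1, t2, t4, t5, t6}
E[crit U EF ~valid]: least fixpoint, start Z0 = Sat(EF ~valid) = {t0, t1, t2, t4, t5, t6}, add states in Sat(crit) with some successor in Z. Already a fixed point.
Sat(E[crit U EF ~valid]) = {t0, t1, t2, t4, t5, t6}
t3 ∉ Sat(E[crit U EF ~valid]) = {t0, t1, t2, t4, t5, t6}, so the formula does not hold at t3.

No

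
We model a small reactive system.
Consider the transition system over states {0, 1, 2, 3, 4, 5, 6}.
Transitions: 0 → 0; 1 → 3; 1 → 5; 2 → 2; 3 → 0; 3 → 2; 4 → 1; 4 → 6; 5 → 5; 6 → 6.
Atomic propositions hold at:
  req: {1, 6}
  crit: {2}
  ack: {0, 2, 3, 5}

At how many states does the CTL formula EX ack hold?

5

Sat(EX ack) = {s : some successor in {0, 2, 3, 5}} = {0, 1, 2, 3, 5}
|Sat(EX ack)| = |{0, 1, 2, 3, 5}| = 5.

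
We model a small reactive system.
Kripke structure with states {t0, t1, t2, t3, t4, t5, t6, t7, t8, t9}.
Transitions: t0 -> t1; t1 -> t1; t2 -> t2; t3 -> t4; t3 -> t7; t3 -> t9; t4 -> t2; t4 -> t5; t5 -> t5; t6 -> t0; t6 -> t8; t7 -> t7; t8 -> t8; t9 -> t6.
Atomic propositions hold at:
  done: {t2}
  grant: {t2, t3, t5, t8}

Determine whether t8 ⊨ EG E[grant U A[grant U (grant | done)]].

Yes

Sat(grant | done) = {t2, t3, t5, t8}
A[grant U (grant | done)]: least fixpoint, start Z0 = Sat((grant | done)) = {t2, t3, t5, t8}, add states in Sat(grant) with every successor in Z. Already a fixed point.
Sat(A[grant U (grant | done)]) = {t2, t3, t5, t8}
E[grant U A[grant U (grant | done)]]: least fixpoint, start Z0 = Sat(A[grant U (grant | done)]) = {t2, t3, t5, t8}, add states in Sat(grant) with some successor in Z. Already a fixed point.
Sat(E[grant U A[grant U (grant | done)]]) = {t2, t3, t5, t8}
EG E[grant U A[grant U (grant | done)]]: greatest fixpoint, start Z0 = {t2, t3, t5, t8}, keep only states in Sat with some successor in Z. Z1 = {t2, t5, t8}; fixed.
Sat(EG E[grant U A[grant U (grant | done)]]) = {t2, t5, t8}
t8 ∈ Sat(EG E[grant U A[grant U (grant | done)]]) = {t2, t5, t8}, so the formula holds at t8.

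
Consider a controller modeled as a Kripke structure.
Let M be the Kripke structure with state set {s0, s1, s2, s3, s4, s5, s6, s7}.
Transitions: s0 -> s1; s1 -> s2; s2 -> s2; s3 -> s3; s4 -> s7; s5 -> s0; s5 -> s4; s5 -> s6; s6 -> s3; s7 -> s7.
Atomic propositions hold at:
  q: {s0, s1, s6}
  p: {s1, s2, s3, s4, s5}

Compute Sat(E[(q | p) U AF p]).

{s0, s1, s2, s3, s4, s5, s6}

Sat(q | p) = {s0, s1, s2, s3, s4, s5, s6}
AF p: least fixpoint, start Z0 = {s1, s2, s3, s4, s5}, add states with every successor in Z. Z1 = {s0, s1, s2, s3, s4, s5, s6}; fixed.
Sat(AF p) = {s0, s1, s2, s3, s4, s5, s6}
E[(q | p) U AF p]: least fixpoint, start Z0 = Sat(AF p) = {s0, s1, s2, s3, s4, s5, s6}, add states in Sat(q | p) with some successor in Z. Already a fixed point.
Sat(E[(q | p) U AF p]) = {s0, s1, s2, s3, s4, s5, s6}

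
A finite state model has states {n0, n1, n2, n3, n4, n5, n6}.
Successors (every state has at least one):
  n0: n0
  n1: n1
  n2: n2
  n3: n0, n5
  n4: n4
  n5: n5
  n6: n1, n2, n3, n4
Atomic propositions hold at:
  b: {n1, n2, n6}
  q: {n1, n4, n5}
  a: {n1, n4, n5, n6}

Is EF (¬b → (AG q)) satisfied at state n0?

Sat(¬b) = {n0, n3, n4, n5}
AG q: greatest fixpoint, start Z0 = {n1, n4, n5}, keep only states in Sat with every successor in Z. Already a fixed point.
Sat(AG q) = {n1, n4, n5}
Sat(¬b → (AG q)) = {n1, n2, n4, n5, n6}
EF (¬b → (AG q)): least fixpoint, start Z0 = {n1, n2, n4, n5, n6}, add states with some successor in Z. Z1 = {n1, n2, n3, n4, n5, n6}; fixed.
Sat(EF (¬b → (AG q))) = {n1, n2, n3, n4, n5, n6}
n0 ∉ Sat(EF (¬b → (AG q))) = {n1, n2, n3, n4, n5, n6}, so the formula does not hold at n0.

No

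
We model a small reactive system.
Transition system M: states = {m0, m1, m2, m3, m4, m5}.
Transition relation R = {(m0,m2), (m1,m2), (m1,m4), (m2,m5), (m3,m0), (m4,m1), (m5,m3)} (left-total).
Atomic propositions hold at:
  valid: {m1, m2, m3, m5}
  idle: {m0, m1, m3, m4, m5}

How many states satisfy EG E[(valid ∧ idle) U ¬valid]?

2

Sat(valid ∧ idle) = {m1, m3, m5}
Sat(¬valid) = {m0, m4}
E[(valid ∧ idle) U ¬valid]: least fixpoint, start Z0 = Sat(¬valid) = {m0, m4}, add states in Sat(valid ∧ idle) with some successor in Z. Z1 = {m0, m1, m3, m4}; Z2 = {m0, m1, m3, m4, m5}; fixed.
Sat(E[(valid ∧ idle) U ¬valid]) = {m0, m1, m3, m4, m5}
EG E[(valid ∧ idle) U ¬valid]: greatest fixpoint, start Z0 = {m0, m1, m3, m4, m5}, keep only states in Sat with some successor in Z. Z1 = {m1, m3, m4, m5}; Z2 = {m1, m4, m5}; Z3 = {m1, m4}; fixed.
Sat(EG E[(valid ∧ idle) U ¬valid]) = {m1, m4}
|Sat(EG E[(valid ∧ idle) U ¬valid])| = |{m1, m4}| = 2.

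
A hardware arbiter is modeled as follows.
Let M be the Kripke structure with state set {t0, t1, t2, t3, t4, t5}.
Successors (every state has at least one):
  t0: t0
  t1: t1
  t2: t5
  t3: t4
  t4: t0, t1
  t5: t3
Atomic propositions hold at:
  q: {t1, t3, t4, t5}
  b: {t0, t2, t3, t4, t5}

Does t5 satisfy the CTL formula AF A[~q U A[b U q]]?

Sat(~q) = {t0, t2}
A[b U q]: least fixpoint, start Z0 = Sat(q) = {t1, t3, t4, t5}, add states in Sat(b) with every successor in Z. Z1 = {t1, t2, t3, t4, t5}; fixed.
Sat(A[b U q]) = {t1, t2, t3, t4, t5}
A[~q U A[b U q]]: least fixpoint, start Z0 = Sat(A[b U q]) = {t1, t2, t3, t4, t5}, add states in Sat(~q) with every successor in Z. Already a fixed point.
Sat(A[~q U A[b U q]]) = {t1, t2, t3, t4, t5}
AF A[~q U A[b U q]]: least fixpoint, start Z0 = {t1, t2, t3, t4, t5}, add states with every successor in Z. Already a fixed point.
Sat(AF A[~q U A[b U q]]) = {t1, t2, t3, t4, t5}
t5 ∈ Sat(AF A[~q U A[b U q]]) = {t1, t2, t3, t4, t5}, so the formula holds at t5.

Yes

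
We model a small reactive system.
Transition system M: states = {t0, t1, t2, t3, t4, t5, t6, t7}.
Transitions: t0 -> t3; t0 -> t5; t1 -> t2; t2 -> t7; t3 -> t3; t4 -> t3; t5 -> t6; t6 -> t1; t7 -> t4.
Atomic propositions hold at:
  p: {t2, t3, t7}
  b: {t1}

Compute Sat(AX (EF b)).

{t5, t6}

EF b: least fixpoint, start Z0 = {t1}, add states with some successor in Z. Z1 = {t1, t6}; Z2 = {t1, t5, t6}; Z3 = {t0, t1, t5, t6}; fixed.
Sat(EF b) = {t0, t1, t5, t6}
Sat(AX (EF b)) = {s : every successor in {t0, t1, t5, t6}} = {t5, t6}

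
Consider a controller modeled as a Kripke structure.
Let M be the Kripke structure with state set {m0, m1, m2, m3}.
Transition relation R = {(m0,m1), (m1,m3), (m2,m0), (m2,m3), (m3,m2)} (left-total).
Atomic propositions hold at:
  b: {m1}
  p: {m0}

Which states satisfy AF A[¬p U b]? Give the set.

{m0, m1}

Sat(¬p) = {m1, m2, m3}
A[¬p U b]: least fixpoint, start Z0 = Sat(b) = {m1}, add states in Sat(¬p) with every successor in Z. Already a fixed point.
Sat(A[¬p U b]) = {m1}
AF A[¬p U b]: least fixpoint, start Z0 = {m1}, add states with every successor in Z. Z1 = {m0, m1}; fixed.
Sat(AF A[¬p U b]) = {m0, m1}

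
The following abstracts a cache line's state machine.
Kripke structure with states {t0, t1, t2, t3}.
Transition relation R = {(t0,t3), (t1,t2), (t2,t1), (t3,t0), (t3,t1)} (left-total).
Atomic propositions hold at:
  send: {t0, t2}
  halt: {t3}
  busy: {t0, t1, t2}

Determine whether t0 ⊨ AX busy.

Sat(AX busy) = {s : every successor in {t0, t1, t2}} = {t1, t2, t3}
t0 ∉ Sat(AX busy) = {t1, t2, t3}, so the formula does not hold at t0.

No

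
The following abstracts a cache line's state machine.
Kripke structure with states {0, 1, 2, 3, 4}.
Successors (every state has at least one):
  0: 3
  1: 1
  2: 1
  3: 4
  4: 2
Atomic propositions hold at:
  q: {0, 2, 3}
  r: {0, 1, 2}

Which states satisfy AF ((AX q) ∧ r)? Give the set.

{0}

Sat(AX q) = {s : every successor in {0, 2, 3}} = {0, 4}
Sat((AX q) ∧ r) = {0}
AF ((AX q) ∧ r): least fixpoint, start Z0 = {0}, add states with every successor in Z. Already a fixed point.
Sat(AF ((AX q) ∧ r)) = {0}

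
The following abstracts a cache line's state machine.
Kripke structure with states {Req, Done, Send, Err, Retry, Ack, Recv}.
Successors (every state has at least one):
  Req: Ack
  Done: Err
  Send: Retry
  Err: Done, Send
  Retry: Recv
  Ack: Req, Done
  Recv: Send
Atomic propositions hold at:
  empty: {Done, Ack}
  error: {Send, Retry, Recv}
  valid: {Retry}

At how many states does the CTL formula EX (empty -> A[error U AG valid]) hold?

6

AG valid: greatest fixpoint, start Z0 = {Retry}, keep only states in Sat with every successor in Z. Z1 = ∅; fixed.
Sat(AG valid) = ∅
A[error U AG valid]: least fixpoint, start Z0 = Sat(AG valid) = ∅, add states in Sat(error) with every successor in Z. Already a fixed point.
Sat(A[error U AG valid]) = ∅
Sat(empty -> A[error U AG valid]) = {Req, Send, Err, Retry, Recv}
Sat(EX (empty -> A[error U AG valid])) = {s : some successor in {Req, Send, Err, Retry, Recv}} = {Done, Send, Err, Retry, Ack, Recv}
|Sat(EX (empty -> A[error U AG valid]))| = |{Done, Send, Err, Retry, Ack, Recv}| = 6.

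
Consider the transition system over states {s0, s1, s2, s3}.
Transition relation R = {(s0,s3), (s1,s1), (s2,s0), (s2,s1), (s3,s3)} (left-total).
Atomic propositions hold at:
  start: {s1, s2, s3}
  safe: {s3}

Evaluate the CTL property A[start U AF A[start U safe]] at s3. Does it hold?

Yes

A[start U safe]: least fixpoint, start Z0 = Sat(safe) = {s3}, add states in Sat(start) with every successor in Z. Already a fixed point.
Sat(A[start U safe]) = {s3}
AF A[start U safe]: least fixpoint, start Z0 = {s3}, add states with every successor in Z. Z1 = {s0, s3}; fixed.
Sat(AF A[start U safe]) = {s0, s3}
A[start U AF A[start U safe]]: least fixpoint, start Z0 = Sat(AF A[start U safe]) = {s0, s3}, add states in Sat(start) with every successor in Z. Already a fixed point.
Sat(A[start U AF A[start U safe]]) = {s0, s3}
s3 ∈ Sat(A[start U AF A[start U safe]]) = {s0, s3}, so the formula holds at s3.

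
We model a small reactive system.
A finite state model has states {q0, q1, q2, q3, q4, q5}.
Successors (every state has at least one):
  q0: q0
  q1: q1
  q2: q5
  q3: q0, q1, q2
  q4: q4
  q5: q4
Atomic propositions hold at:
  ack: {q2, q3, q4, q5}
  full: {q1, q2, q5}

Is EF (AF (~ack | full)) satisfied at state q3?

Sat(~ack) = {q0, q1}
Sat(~ack | full) = {q0, q1, q2, q5}
AF (~ack | full): least fixpoint, start Z0 = {q0, q1, q2, q5}, add states with every successor in Z. Z1 = {q0, q1, q2, q3, q5}; fixed.
Sat(AF (~ack | full)) = {q0, q1, q2, q3, q5}
EF (AF (~ack | full)): least fixpoint, start Z0 = {q0, q1, q2, q3, q5}, add states with some successor in Z. Already a fixed point.
Sat(EF (AF (~ack | full))) = {q0, q1, q2, q3, q5}
q3 ∈ Sat(EF (AF (~ack | full))) = {q0, q1, q2, q3, q5}, so the formula holds at q3.

Yes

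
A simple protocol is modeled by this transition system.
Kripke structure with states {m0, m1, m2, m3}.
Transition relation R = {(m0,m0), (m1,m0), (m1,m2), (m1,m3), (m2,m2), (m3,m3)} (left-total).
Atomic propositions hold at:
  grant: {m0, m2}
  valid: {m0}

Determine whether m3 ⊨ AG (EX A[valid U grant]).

No

A[valid U grant]: least fixpoint, start Z0 = Sat(grant) = {m0, m2}, add states in Sat(valid) with every successor in Z. Already a fixed point.
Sat(A[valid U grant]) = {m0, m2}
Sat(EX A[valid U grant]) = {s : some successor in {m0, m2}} = {m0, m1, m2}
AG (EX A[valid U grant]): greatest fixpoint, start Z0 = {m0, m1, m2}, keep only states in Sat with every successor in Z. Z1 = {m0, m2}; fixed.
Sat(AG (EX A[valid U grant])) = {m0, m2}
m3 ∉ Sat(AG (EX A[valid U grant])) = {m0, m2}, so the formula does not hold at m3.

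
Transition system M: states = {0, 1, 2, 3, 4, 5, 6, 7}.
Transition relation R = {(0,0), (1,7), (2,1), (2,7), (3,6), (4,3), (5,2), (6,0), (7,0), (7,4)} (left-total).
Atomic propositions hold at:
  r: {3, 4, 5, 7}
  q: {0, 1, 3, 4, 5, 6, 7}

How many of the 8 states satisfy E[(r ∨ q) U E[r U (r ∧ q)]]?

Sat(r ∨ q) = {0, 1, 3, 4, 5, 6, 7}
Sat(r ∧ q) = {3, 4, 5, 7}
E[r U (r ∧ q)]: least fixpoint, start Z0 = Sat((r ∧ q)) = {3, 4, 5, 7}, add states in Sat(r) with some successor in Z. Already a fixed point.
Sat(E[r U (r ∧ q)]) = {3, 4, 5, 7}
E[(r ∨ q) U E[r U (r ∧ q)]]: least fixpoint, start Z0 = Sat(E[r U (r ∧ q)]) = {3, 4, 5, 7}, add states in Sat(r ∨ q) with some successor in Z. Z1 = {1, 3, 4, 5, 7}; fixed.
Sat(E[(r ∨ q) U E[r U (r ∧ q)]]) = {1, 3, 4, 5, 7}
|Sat(E[(r ∨ q) U E[r U (r ∧ q)]])| = |{1, 3, 4, 5, 7}| = 5.

5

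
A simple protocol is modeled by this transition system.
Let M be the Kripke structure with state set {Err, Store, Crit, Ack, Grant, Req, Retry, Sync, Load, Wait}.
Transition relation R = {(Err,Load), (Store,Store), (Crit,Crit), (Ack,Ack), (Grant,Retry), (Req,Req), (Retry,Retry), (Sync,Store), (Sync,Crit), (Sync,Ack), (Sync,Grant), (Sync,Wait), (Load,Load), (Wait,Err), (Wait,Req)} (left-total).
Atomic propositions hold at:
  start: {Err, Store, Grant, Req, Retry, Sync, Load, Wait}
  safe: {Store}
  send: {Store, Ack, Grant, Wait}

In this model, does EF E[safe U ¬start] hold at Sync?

Sat(¬start) = {Crit, Ack}
E[safe U ¬start]: least fixpoint, start Z0 = Sat(¬start) = {Crit, Ack}, add states in Sat(safe) with some successor in Z. Already a fixed point.
Sat(E[safe U ¬start]) = {Crit, Ack}
EF E[safe U ¬start]: least fixpoint, start Z0 = {Crit, Ack}, add states with some successor in Z. Z1 = {Crit, Ack, Sync}; fixed.
Sat(EF E[safe U ¬start]) = {Crit, Ack, Sync}
Sync ∈ Sat(EF E[safe U ¬start]) = {Crit, Ack, Sync}, so the formula holds at Sync.

Yes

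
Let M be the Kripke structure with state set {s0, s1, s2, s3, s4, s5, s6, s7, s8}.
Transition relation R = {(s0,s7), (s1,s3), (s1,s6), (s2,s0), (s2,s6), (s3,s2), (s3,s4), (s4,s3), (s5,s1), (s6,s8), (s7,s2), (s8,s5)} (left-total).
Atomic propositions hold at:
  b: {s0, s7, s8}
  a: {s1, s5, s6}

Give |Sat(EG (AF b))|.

3

AF b: least fixpoint, start Z0 = {s0, s7, s8}, add states with every successor in Z. Z1 = {s0, s6, s7, s8}; Z2 = {s0, s2, s6, s7, s8}; fixed.
Sat(AF b) = {s0, s2, s6, s7, s8}
EG (AF b): greatest fixpoint, start Z0 = {s0, s2, s6, s7, s8}, keep only states in Sat with some successor in Z. Z1 = {s0, s2, s6, s7}; Z2 = {s0, s2, s7}; fixed.
Sat(EG (AF b)) = {s0, s2, s7}
|Sat(EG (AF b))| = |{s0, s2, s7}| = 3.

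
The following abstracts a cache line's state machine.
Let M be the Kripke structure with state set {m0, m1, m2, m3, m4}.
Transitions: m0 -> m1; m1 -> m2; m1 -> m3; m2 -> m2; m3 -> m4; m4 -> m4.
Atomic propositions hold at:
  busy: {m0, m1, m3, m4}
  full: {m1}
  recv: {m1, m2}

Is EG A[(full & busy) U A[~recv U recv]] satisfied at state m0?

Sat(full & busy) = {m1}
Sat(~recv) = {m0, m3, m4}
A[~recv U recv]: least fixpoint, start Z0 = Sat(recv) = {m1, m2}, add states in Sat(~recv) with every successor in Z. Z1 = {m0, m1, m2}; fixed.
Sat(A[~recv U recv]) = {m0, m1, m2}
A[(full & busy) U A[~recv U recv]]: least fixpoint, start Z0 = Sat(A[~recv U recv]) = {m0, m1, m2}, add states in Sat(full & busy) with every successor in Z. Already a fixed point.
Sat(A[(full & busy) U A[~recv U recv]]) = {m0, m1, m2}
EG A[(full & busy) U A[~recv U recv]]: greatest fixpoint, start Z0 = {m0, m1, m2}, keep only states in Sat with some successor in Z. Already a fixed point.
Sat(EG A[(full & busy) U A[~recv U recv]]) = {m0, m1, m2}
m0 ∈ Sat(EG A[(full & busy) U A[~recv U recv]]) = {m0, m1, m2}, so the formula holds at m0.

Yes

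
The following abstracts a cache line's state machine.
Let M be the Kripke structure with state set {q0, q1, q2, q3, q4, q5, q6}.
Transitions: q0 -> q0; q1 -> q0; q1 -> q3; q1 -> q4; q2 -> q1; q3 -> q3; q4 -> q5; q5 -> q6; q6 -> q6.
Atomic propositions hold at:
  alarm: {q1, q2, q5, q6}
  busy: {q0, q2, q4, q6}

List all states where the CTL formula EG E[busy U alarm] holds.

E[busy U alarm]: least fixpoint, start Z0 = Sat(alarm) = {q1, q2, q5, q6}, add states in Sat(busy) with some successor in Z. Z1 = {q1, q2, q4, q5, q6}; fixed.
Sat(E[busy U alarm]) = {q1, q2, q4, q5, q6}
EG E[busy U alarm]: greatest fixpoint, start Z0 = {q1, q2, q4, q5, q6}, keep only states in Sat with some successor in Z. Already a fixed point.
Sat(EG E[busy U alarm]) = {q1, q2, q4, q5, q6}

{q1, q2, q4, q5, q6}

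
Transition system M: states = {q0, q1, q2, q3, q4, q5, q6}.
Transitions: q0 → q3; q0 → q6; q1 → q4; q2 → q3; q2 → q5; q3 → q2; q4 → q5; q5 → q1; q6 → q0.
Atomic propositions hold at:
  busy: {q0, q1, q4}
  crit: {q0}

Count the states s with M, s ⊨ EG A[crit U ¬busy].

4

Sat(¬busy) = {q2, q3, q5, q6}
A[crit U ¬busy]: least fixpoint, start Z0 = Sat(¬busy) = {q2, q3, q5, q6}, add states in Sat(crit) with every successor in Z. Z1 = {q0, q2, q3, q5, q6}; fixed.
Sat(A[crit U ¬busy]) = {q0, q2, q3, q5, q6}
EG A[crit U ¬busy]: greatest fixpoint, start Z0 = {q0, q2, q3, q5, q6}, keep only states in Sat with some successor in Z. Z1 = {q0, q2, q3, q6}; fixed.
Sat(EG A[crit U ¬busy]) = {q0, q2, q3, q6}
|Sat(EG A[crit U ¬busy])| = |{q0, q2, q3, q6}| = 4.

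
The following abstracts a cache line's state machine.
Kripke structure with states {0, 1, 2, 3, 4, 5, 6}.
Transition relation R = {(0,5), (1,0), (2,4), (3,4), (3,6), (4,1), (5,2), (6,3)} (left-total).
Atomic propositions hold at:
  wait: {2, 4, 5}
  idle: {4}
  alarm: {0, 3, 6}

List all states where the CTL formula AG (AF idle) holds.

AF idle: least fixpoint, start Z0 = {4}, add states with every successor in Z. Z1 = {2, 4}; Z2 = {2, 4, 5}; Z3 = {0, 2, 4, 5}; Z4 = {0, 1, 2, 4, 5}; fixed.
Sat(AF idle) = {0, 1, 2, 4, 5}
AG (AF idle): greatest fixpoint, start Z0 = {0, 1, 2, 4, 5}, keep only states in Sat with every successor in Z. Already a fixed point.
Sat(AG (AF idle)) = {0, 1, 2, 4, 5}

{0, 1, 2, 4, 5}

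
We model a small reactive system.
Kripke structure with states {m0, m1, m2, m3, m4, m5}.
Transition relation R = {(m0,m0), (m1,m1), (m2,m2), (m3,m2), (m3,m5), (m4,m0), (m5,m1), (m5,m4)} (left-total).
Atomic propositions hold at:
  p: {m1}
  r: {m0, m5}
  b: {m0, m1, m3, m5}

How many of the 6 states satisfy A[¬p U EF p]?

3

Sat(¬p) = {m0, m2, m3, m4, m5}
EF p: least fixpoint, start Z0 = {m1}, add states with some successor in Z. Z1 = {m1, m5}; Z2 = {m1, m3, m5}; fixed.
Sat(EF p) = {m1, m3, m5}
A[¬p U EF p]: least fixpoint, start Z0 = Sat(EF p) = {m1, m3, m5}, add states in Sat(¬p) with every successor in Z. Already a fixed point.
Sat(A[¬p U EF p]) = {m1, m3, m5}
|Sat(A[¬p U EF p])| = |{m1, m3, m5}| = 3.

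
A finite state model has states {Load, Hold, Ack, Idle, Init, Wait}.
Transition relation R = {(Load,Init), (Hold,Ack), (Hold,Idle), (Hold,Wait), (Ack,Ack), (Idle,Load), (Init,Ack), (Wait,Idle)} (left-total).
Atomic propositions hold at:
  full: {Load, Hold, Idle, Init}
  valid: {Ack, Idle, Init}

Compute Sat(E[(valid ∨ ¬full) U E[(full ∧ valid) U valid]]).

{Ack, Idle, Init, Wait}

Sat(¬full) = {Ack, Wait}
Sat(valid ∨ ¬full) = {Ack, Idle, Init, Wait}
Sat(full ∧ valid) = {Idle, Init}
E[(full ∧ valid) U valid]: least fixpoint, start Z0 = Sat(valid) = {Ack, Idle, Init}, add states in Sat(full ∧ valid) with some successor in Z. Already a fixed point.
Sat(E[(full ∧ valid) U valid]) = {Ack, Idle, Init}
E[(valid ∨ ¬full) U E[(full ∧ valid) U valid]]: least fixpoint, start Z0 = Sat(E[(full ∧ valid) U valid]) = {Ack, Idle, Init}, add states in Sat(valid ∨ ¬full) with some successor in Z. Z1 = {Ack, Idle, Init, Wait}; fixed.
Sat(E[(valid ∨ ¬full) U E[(full ∧ valid) U valid]]) = {Ack, Idle, Init, Wait}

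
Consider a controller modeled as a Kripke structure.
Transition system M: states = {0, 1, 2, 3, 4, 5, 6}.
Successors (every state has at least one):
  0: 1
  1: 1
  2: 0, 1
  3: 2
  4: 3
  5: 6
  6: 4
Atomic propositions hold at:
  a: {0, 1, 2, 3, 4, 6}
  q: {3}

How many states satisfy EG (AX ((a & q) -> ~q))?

4

Sat(a & q) = {3}
Sat(~q) = {0, 1, 2, 4, 5, 6}
Sat((a & q) -> ~q) = {0, 1, 2, 4, 5, 6}
Sat(AX ((a & q) -> ~q)) = {s : every successor in {0, 1, 2, 4, 5, 6}} = {0, 1, 2, 3, 5, 6}
EG (AX ((a & q) -> ~q)): greatest fixpoint, start Z0 = {0, 1, 2, 3, 5, 6}, keep only states in Sat with some successor in Z. Z1 = {0, 1, 2, 3, 5}; Z2 = {0, 1, 2, 3}; fixed.
Sat(EG (AX ((a & q) -> ~q))) = {0, 1, 2, 3}
|Sat(EG (AX ((a & q) -> ~q)))| = |{0, 1, 2, 3}| = 4.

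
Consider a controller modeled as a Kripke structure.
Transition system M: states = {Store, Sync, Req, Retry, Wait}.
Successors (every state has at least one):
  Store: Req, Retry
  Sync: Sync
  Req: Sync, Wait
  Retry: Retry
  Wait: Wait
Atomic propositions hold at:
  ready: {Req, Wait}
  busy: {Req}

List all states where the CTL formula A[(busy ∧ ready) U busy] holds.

Sat(busy ∧ ready) = {Req}
A[(busy ∧ ready) U busy]: least fixpoint, start Z0 = Sat(busy) = {Req}, add states in Sat(busy ∧ ready) with every successor in Z. Already a fixed point.
Sat(A[(busy ∧ ready) U busy]) = {Req}

{Req}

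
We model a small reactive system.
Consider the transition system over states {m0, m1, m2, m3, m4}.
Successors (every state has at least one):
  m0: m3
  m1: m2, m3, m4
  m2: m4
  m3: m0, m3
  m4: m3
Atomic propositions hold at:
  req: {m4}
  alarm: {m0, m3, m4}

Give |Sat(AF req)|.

2

AF req: least fixpoint, start Z0 = {m4}, add states with every successor in Z. Z1 = {m2, m4}; fixed.
Sat(AF req) = {m2, m4}
|Sat(AF req)| = |{m2, m4}| = 2.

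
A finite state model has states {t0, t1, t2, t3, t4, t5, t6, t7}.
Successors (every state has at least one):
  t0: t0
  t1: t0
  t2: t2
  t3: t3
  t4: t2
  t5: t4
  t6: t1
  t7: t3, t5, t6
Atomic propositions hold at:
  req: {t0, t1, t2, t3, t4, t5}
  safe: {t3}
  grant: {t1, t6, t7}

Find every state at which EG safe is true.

{t3}

EG safe: greatest fixpoint, start Z0 = {t3}, keep only states in Sat with some successor in Z. Already a fixed point.
Sat(EG safe) = {t3}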